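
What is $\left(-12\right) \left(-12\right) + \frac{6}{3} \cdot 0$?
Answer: $144$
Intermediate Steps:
$\left(-12\right) \left(-12\right) + \frac{6}{3} \cdot 0 = 144 + 6 \cdot \frac{1}{3} \cdot 0 = 144 + 2 \cdot 0 = 144 + 0 = 144$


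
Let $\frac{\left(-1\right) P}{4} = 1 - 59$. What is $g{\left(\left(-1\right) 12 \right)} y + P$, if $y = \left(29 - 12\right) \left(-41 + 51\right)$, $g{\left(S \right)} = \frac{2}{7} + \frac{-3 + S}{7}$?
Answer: $- \frac{586}{7} \approx -83.714$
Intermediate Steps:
$g{\left(S \right)} = - \frac{1}{7} + \frac{S}{7}$ ($g{\left(S \right)} = 2 \cdot \frac{1}{7} + \left(-3 + S\right) \frac{1}{7} = \frac{2}{7} + \left(- \frac{3}{7} + \frac{S}{7}\right) = - \frac{1}{7} + \frac{S}{7}$)
$y = 170$ ($y = 17 \cdot 10 = 170$)
$P = 232$ ($P = - 4 \left(1 - 59\right) = \left(-4\right) \left(-58\right) = 232$)
$g{\left(\left(-1\right) 12 \right)} y + P = \left(- \frac{1}{7} + \frac{\left(-1\right) 12}{7}\right) 170 + 232 = \left(- \frac{1}{7} + \frac{1}{7} \left(-12\right)\right) 170 + 232 = \left(- \frac{1}{7} - \frac{12}{7}\right) 170 + 232 = \left(- \frac{13}{7}\right) 170 + 232 = - \frac{2210}{7} + 232 = - \frac{586}{7}$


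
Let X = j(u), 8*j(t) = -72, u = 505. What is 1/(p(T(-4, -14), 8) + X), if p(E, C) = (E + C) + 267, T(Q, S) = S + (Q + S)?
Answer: 1/234 ≈ 0.0042735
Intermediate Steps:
j(t) = -9 (j(t) = (⅛)*(-72) = -9)
T(Q, S) = Q + 2*S
X = -9
p(E, C) = 267 + C + E (p(E, C) = (C + E) + 267 = 267 + C + E)
1/(p(T(-4, -14), 8) + X) = 1/((267 + 8 + (-4 + 2*(-14))) - 9) = 1/((267 + 8 + (-4 - 28)) - 9) = 1/((267 + 8 - 32) - 9) = 1/(243 - 9) = 1/234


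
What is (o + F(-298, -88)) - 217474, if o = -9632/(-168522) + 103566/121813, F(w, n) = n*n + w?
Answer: -2155735971689270/10264085193 ≈ -2.1003e+5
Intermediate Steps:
F(w, n) = w + n² (F(w, n) = n² + w = w + n²)
o = 9313226134/10264085193 (o = -9632*(-1/168522) + 103566*(1/121813) = 4816/84261 + 103566/121813 = 9313226134/10264085193 ≈ 0.90736)
(o + F(-298, -88)) - 217474 = (9313226134/10264085193 + (-298 + (-88)²)) - 217474 = (9313226134/10264085193 + (-298 + 7744)) - 217474 = (9313226134/10264085193 + 7446) - 217474 = 76435691573212/10264085193 - 217474 = -2155735971689270/10264085193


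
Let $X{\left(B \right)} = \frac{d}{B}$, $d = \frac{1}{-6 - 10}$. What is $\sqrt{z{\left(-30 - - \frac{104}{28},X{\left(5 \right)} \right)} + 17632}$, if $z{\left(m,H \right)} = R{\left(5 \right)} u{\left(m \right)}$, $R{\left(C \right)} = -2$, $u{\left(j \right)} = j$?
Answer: $\frac{4 \sqrt{54159}}{7} \approx 132.98$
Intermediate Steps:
$d = - \frac{1}{16}$ ($d = \frac{1}{-16} = - \frac{1}{16} \approx -0.0625$)
$X{\left(B \right)} = - \frac{1}{16 B}$
$z{\left(m,H \right)} = - 2 m$
$\sqrt{z{\left(-30 - - \frac{104}{28},X{\left(5 \right)} \right)} + 17632} = \sqrt{- 2 \left(-30 - - \frac{104}{28}\right) + 17632} = \sqrt{- 2 \left(-30 - \left(-104\right) \frac{1}{28}\right) + 17632} = \sqrt{- 2 \left(-30 - - \frac{26}{7}\right) + 17632} = \sqrt{- 2 \left(-30 + \frac{26}{7}\right) + 17632} = \sqrt{\left(-2\right) \left(- \frac{184}{7}\right) + 17632} = \sqrt{\frac{368}{7} + 17632} = \sqrt{\frac{123792}{7}} = \frac{4 \sqrt{54159}}{7}$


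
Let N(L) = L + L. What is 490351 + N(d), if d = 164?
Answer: 490679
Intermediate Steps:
N(L) = 2*L
490351 + N(d) = 490351 + 2*164 = 490351 + 328 = 490679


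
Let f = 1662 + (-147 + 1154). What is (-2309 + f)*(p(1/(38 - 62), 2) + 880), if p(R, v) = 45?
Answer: 333000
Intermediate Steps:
f = 2669 (f = 1662 + 1007 = 2669)
(-2309 + f)*(p(1/(38 - 62), 2) + 880) = (-2309 + 2669)*(45 + 880) = 360*925 = 333000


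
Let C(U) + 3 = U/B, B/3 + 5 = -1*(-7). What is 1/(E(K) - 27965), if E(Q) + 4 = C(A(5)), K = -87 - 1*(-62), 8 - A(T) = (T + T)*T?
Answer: -1/27979 ≈ -3.5741e-5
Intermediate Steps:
A(T) = 8 - 2*T² (A(T) = 8 - (T + T)*T = 8 - 2*T*T = 8 - 2*T²)
B = 6 (B = -15 + 3*(-1*(-7)) = -15 + 3*7 = -15 + 21 = 6)
K = -25 (K = -87 + 62 = -25)
C(U) = -3 + U/6
E(Q) = -14 (E(Q) = -4 + (-3 + (8 - 2*5²)/6) = -4 + (-3 + (8 - 2*25)/6) = -4 + (-3 + (8 - 50)/6) = -4 + (-3 + (⅙)*(-42)) = -4 + (-3 - 7) = -4 - 10 = -14)
1/(E(K) - 27965) = 1/(-14 - 27965) = 1/(-27979) = -1/27979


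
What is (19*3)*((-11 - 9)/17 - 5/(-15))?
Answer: -817/17 ≈ -48.059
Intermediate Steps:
(19*3)*((-11 - 9)/17 - 5/(-15)) = 57*(-20*1/17 - 5*(-1/15)) = 57*(-20/17 + ⅓) = 57*(-43/51) = -817/17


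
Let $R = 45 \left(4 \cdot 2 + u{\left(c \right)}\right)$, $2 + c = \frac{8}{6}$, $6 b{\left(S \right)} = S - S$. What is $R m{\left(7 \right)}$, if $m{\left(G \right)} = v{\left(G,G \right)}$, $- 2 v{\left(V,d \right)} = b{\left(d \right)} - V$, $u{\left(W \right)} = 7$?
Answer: $\frac{4725}{2} \approx 2362.5$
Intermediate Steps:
$b{\left(S \right)} = 0$ ($b{\left(S \right)} = \frac{S - S}{6} = \frac{1}{6} \cdot 0 = 0$)
$c = - \frac{2}{3}$ ($c = -2 + \frac{8}{6} = -2 + 8 \cdot \frac{1}{6} = -2 + \frac{4}{3} = - \frac{2}{3} \approx -0.66667$)
$v{\left(V,d \right)} = \frac{V}{2}$ ($v{\left(V,d \right)} = - \frac{0 - V}{2} = - \frac{\left(-1\right) V}{2} = \frac{V}{2}$)
$m{\left(G \right)} = \frac{G}{2}$
$R = 675$ ($R = 45 \left(4 \cdot 2 + 7\right) = 45 \left(8 + 7\right) = 45 \cdot 15 = 675$)
$R m{\left(7 \right)} = 675 \cdot \frac{1}{2} \cdot 7 = 675 \cdot \frac{7}{2} = \frac{4725}{2}$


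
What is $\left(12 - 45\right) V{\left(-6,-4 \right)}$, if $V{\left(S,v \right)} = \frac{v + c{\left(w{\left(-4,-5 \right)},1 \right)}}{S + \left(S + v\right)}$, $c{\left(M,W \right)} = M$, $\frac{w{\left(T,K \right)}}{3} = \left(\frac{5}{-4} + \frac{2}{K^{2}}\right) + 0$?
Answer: $- \frac{24783}{1600} \approx -15.489$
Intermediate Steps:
$w{\left(T,K \right)} = - \frac{15}{4} + \frac{6}{K^{2}}$ ($w{\left(T,K \right)} = 3 \left(\left(\frac{5}{-4} + \frac{2}{K^{2}}\right) + 0\right) = 3 \left(\left(5 \left(- \frac{1}{4}\right) + \frac{2}{K^{2}}\right) + 0\right) = 3 \left(\left(- \frac{5}{4} + \frac{2}{K^{2}}\right) + 0\right) = 3 \left(- \frac{5}{4} + \frac{2}{K^{2}}\right) = - \frac{15}{4} + \frac{6}{K^{2}}$)
$V{\left(S,v \right)} = \frac{- \frac{351}{100} + v}{v + 2 S}$ ($V{\left(S,v \right)} = \frac{v - \left(\frac{15}{4} - \frac{6}{25}\right)}{S + \left(S + v\right)} = \frac{v + \left(- \frac{15}{4} + 6 \cdot \frac{1}{25}\right)}{v + 2 S} = \frac{v + \left(- \frac{15}{4} + \frac{6}{25}\right)}{v + 2 S} = \frac{v - \frac{351}{100}}{v + 2 S} = \frac{- \frac{351}{100} + v}{v + 2 S}$)
$\left(12 - 45\right) V{\left(-6,-4 \right)} = \left(12 - 45\right) \frac{- \frac{351}{100} - 4}{-4 + 2 \left(-6\right)} = - 33 \frac{1}{-4 - 12} \left(- \frac{751}{100}\right) = - 33 \frac{1}{-16} \left(- \frac{751}{100}\right) = - 33 \left(\left(- \frac{1}{16}\right) \left(- \frac{751}{100}\right)\right) = \left(-33\right) \frac{751}{1600} = - \frac{24783}{1600}$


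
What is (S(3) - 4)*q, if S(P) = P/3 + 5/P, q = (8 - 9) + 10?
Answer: -12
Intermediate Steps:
q = 9 (q = -1 + 10 = 9)
S(P) = 5/P + P/3 (S(P) = P*(⅓) + 5/P = P/3 + 5/P = 5/P + P/3)
(S(3) - 4)*q = ((5/3 + (⅓)*3) - 4)*9 = ((5*(⅓) + 1) - 4)*9 = ((5/3 + 1) - 4)*9 = (8/3 - 4)*9 = -4/3*9 = -12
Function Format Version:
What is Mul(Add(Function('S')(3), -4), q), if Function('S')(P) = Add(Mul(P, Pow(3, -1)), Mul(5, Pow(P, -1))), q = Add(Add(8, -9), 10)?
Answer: -12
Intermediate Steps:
q = 9 (q = Add(-1, 10) = 9)
Function('S')(P) = Add(Mul(5, Pow(P, -1)), Mul(Rational(1, 3), P)) (Function('S')(P) = Add(Mul(P, Rational(1, 3)), Mul(5, Pow(P, -1))) = Add(Mul(Rational(1, 3), P), Mul(5, Pow(P, -1))) = Add(Mul(5, Pow(P, -1)), Mul(Rational(1, 3), P)))
Mul(Add(Function('S')(3), -4), q) = Mul(Add(Add(Mul(5, Pow(3, -1)), Mul(Rational(1, 3), 3)), -4), 9) = Mul(Add(Add(Mul(5, Rational(1, 3)), 1), -4), 9) = Mul(Add(Add(Rational(5, 3), 1), -4), 9) = Mul(Add(Rational(8, 3), -4), 9) = Mul(Rational(-4, 3), 9) = -12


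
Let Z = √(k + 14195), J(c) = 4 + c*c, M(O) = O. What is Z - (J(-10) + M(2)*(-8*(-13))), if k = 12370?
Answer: -312 + √26565 ≈ -149.01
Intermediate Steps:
J(c) = 4 + c²
Z = √26565 (Z = √(12370 + 14195) = √26565 ≈ 162.99)
Z - (J(-10) + M(2)*(-8*(-13))) = √26565 - ((4 + (-10)²) + 2*(-8*(-13))) = √26565 - ((4 + 100) + 2*104) = √26565 - (104 + 208) = √26565 - 1*312 = √26565 - 312 = -312 + √26565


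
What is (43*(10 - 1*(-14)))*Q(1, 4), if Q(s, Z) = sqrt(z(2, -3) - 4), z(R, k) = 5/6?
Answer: 172*I*sqrt(114) ≈ 1836.5*I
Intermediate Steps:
z(R, k) = 5/6 (z(R, k) = 5*(1/6) = 5/6)
Q(s, Z) = I*sqrt(114)/6 (Q(s, Z) = sqrt(5/6 - 4) = sqrt(-19/6) = I*sqrt(114)/6)
(43*(10 - 1*(-14)))*Q(1, 4) = (43*(10 - 1*(-14)))*(I*sqrt(114)/6) = (43*(10 + 14))*(I*sqrt(114)/6) = (43*24)*(I*sqrt(114)/6) = 1032*(I*sqrt(114)/6) = 172*I*sqrt(114)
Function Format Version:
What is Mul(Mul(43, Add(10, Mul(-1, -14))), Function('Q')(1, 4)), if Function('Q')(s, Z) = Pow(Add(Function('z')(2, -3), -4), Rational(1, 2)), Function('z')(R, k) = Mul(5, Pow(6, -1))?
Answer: Mul(172, I, Pow(114, Rational(1, 2))) ≈ Mul(1836.5, I)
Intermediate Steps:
Function('z')(R, k) = Rational(5, 6) (Function('z')(R, k) = Mul(5, Rational(1, 6)) = Rational(5, 6))
Function('Q')(s, Z) = Mul(Rational(1, 6), I, Pow(114, Rational(1, 2))) (Function('Q')(s, Z) = Pow(Add(Rational(5, 6), -4), Rational(1, 2)) = Pow(Rational(-19, 6), Rational(1, 2)) = Mul(Rational(1, 6), I, Pow(114, Rational(1, 2))))
Mul(Mul(43, Add(10, Mul(-1, -14))), Function('Q')(1, 4)) = Mul(Mul(43, Add(10, Mul(-1, -14))), Mul(Rational(1, 6), I, Pow(114, Rational(1, 2)))) = Mul(Mul(43, Add(10, 14)), Mul(Rational(1, 6), I, Pow(114, Rational(1, 2)))) = Mul(Mul(43, 24), Mul(Rational(1, 6), I, Pow(114, Rational(1, 2)))) = Mul(1032, Mul(Rational(1, 6), I, Pow(114, Rational(1, 2)))) = Mul(172, I, Pow(114, Rational(1, 2)))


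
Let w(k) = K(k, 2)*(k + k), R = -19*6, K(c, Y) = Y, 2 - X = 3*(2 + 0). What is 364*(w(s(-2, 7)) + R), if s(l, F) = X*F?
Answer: -82264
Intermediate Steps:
X = -4 (X = 2 - 3*(2 + 0) = 2 - 3*2 = 2 - 1*6 = 2 - 6 = -4)
R = -114
s(l, F) = -4*F
w(k) = 4*k (w(k) = 2*(k + k) = 2*(2*k) = 4*k)
364*(w(s(-2, 7)) + R) = 364*(4*(-4*7) - 114) = 364*(4*(-28) - 114) = 364*(-112 - 114) = 364*(-226) = -82264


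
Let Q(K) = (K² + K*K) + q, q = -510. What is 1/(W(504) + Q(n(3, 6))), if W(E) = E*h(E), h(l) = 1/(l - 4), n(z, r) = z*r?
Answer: 125/17376 ≈ 0.0071938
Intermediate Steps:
n(z, r) = r*z
Q(K) = -510 + 2*K² (Q(K) = (K² + K*K) - 510 = (K² + K²) - 510 = 2*K² - 510 = -510 + 2*K²)
h(l) = 1/(-4 + l)
W(E) = E/(-4 + E)
1/(W(504) + Q(n(3, 6))) = 1/(504/(-4 + 504) + (-510 + 2*(6*3)²)) = 1/(504/500 + (-510 + 2*18²)) = 1/(504*(1/500) + (-510 + 2*324)) = 1/(126/125 + (-510 + 648)) = 1/(126/125 + 138) = 1/(17376/125) = 125/17376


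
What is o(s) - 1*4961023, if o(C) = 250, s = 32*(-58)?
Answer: -4960773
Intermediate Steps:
s = -1856
o(s) - 1*4961023 = 250 - 1*4961023 = 250 - 4961023 = -4960773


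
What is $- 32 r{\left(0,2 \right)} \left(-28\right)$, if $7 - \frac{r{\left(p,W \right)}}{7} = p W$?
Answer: $43904$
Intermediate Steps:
$r{\left(p,W \right)} = 49 - 7 W p$ ($r{\left(p,W \right)} = 49 - 7 p W = 49 - 7 W p$)
$- 32 r{\left(0,2 \right)} \left(-28\right) = - 32 \left(49 - 14 \cdot 0\right) \left(-28\right) = - 32 \left(49 + 0\right) \left(-28\right) = \left(-32\right) 49 \left(-28\right) = \left(-1568\right) \left(-28\right) = 43904$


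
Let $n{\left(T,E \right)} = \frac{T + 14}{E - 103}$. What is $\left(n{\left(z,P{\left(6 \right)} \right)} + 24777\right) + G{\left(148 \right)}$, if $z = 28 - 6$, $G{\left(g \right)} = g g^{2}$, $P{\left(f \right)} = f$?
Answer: $\frac{316857157}{97} \approx 3.2666 \cdot 10^{6}$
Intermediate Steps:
$G{\left(g \right)} = g^{3}$
$z = 22$
$n{\left(T,E \right)} = \frac{14 + T}{-103 + E}$
$\left(n{\left(z,P{\left(6 \right)} \right)} + 24777\right) + G{\left(148 \right)} = \left(\frac{14 + 22}{-103 + 6} + 24777\right) + 148^{3} = \left(\frac{1}{-97} \cdot 36 + 24777\right) + 3241792 = \left(\left(- \frac{1}{97}\right) 36 + 24777\right) + 3241792 = \left(- \frac{36}{97} + 24777\right) + 3241792 = \frac{2403333}{97} + 3241792 = \frac{316857157}{97}$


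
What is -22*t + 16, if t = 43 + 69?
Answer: -2448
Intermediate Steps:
t = 112
-22*t + 16 = -22*112 + 16 = -2464 + 16 = -2448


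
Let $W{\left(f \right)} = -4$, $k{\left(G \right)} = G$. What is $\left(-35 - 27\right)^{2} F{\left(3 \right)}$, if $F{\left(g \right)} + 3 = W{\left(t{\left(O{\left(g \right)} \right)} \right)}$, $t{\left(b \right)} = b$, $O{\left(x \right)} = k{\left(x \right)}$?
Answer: $-26908$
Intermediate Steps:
$O{\left(x \right)} = x$
$F{\left(g \right)} = -7$ ($F{\left(g \right)} = -3 - 4 = -7$)
$\left(-35 - 27\right)^{2} F{\left(3 \right)} = \left(-35 - 27\right)^{2} \left(-7\right) = \left(-62\right)^{2} \left(-7\right) = 3844 \left(-7\right) = -26908$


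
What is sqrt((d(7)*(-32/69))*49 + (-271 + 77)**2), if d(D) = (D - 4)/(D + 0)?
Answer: 18*sqrt(61433)/23 ≈ 193.97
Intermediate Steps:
d(D) = (-4 + D)/D
sqrt((d(7)*(-32/69))*49 + (-271 + 77)**2) = sqrt((((-4 + 7)/7)*(-32/69))*49 + (-271 + 77)**2) = sqrt((((1/7)*3)*(-32*1/69))*49 + (-194)**2) = sqrt(((3/7)*(-32/69))*49 + 37636) = sqrt(-32/161*49 + 37636) = sqrt(-224/23 + 37636) = sqrt(865404/23) = 18*sqrt(61433)/23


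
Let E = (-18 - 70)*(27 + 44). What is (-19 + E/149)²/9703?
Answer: 82428241/215416303 ≈ 0.38265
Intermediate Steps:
E = -6248 (E = -88*71 = -6248)
(-19 + E/149)²/9703 = (-19 - 6248/149)²/9703 = (-19 - 6248*1/149)²*(1/9703) = (-19 - 6248/149)²*(1/9703) = (-9079/149)²*(1/9703) = (82428241/22201)*(1/9703) = 82428241/215416303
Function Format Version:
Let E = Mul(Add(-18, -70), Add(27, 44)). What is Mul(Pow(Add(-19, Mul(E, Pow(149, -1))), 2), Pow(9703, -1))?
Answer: Rational(82428241, 215416303) ≈ 0.38265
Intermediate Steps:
E = -6248 (E = Mul(-88, 71) = -6248)
Mul(Pow(Add(-19, Mul(E, Pow(149, -1))), 2), Pow(9703, -1)) = Mul(Pow(Add(-19, Mul(-6248, Pow(149, -1))), 2), Pow(9703, -1)) = Mul(Pow(Add(-19, Mul(-6248, Rational(1, 149))), 2), Rational(1, 9703)) = Mul(Pow(Add(-19, Rational(-6248, 149)), 2), Rational(1, 9703)) = Mul(Pow(Rational(-9079, 149), 2), Rational(1, 9703)) = Mul(Rational(82428241, 22201), Rational(1, 9703)) = Rational(82428241, 215416303)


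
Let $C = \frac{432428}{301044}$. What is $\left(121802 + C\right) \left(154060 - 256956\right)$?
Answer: $- \frac{943252615150384}{75261} \approx -1.2533 \cdot 10^{10}$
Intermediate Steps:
$C = \frac{108107}{75261}$ ($C = 432428 \cdot \frac{1}{301044} = \frac{108107}{75261} \approx 1.4364$)
$\left(121802 + C\right) \left(154060 - 256956\right) = \left(121802 + \frac{108107}{75261}\right) \left(154060 - 256956\right) = \frac{9167048429 \left(154060 - 256956\right)}{75261} = \frac{9167048429}{75261} \left(-102896\right) = - \frac{943252615150384}{75261}$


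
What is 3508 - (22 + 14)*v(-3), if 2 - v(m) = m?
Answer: 3328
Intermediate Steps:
v(m) = 2 - m
3508 - (22 + 14)*v(-3) = 3508 - (22 + 14)*(2 - 1*(-3)) = 3508 - 36*(2 + 3) = 3508 - 36*5 = 3508 - 1*180 = 3508 - 180 = 3328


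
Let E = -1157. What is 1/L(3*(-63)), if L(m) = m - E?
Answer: 1/968 ≈ 0.0010331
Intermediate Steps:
L(m) = 1157 + m (L(m) = m - 1*(-1157) = m + 1157 = 1157 + m)
1/L(3*(-63)) = 1/(1157 + 3*(-63)) = 1/(1157 - 189) = 1/968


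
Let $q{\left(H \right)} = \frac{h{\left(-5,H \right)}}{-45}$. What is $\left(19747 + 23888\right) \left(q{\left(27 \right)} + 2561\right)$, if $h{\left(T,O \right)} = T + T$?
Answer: $\frac{335276795}{3} \approx 1.1176 \cdot 10^{8}$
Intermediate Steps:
$h{\left(T,O \right)} = 2 T$
$q{\left(H \right)} = \frac{2}{9}$ ($q{\left(H \right)} = \frac{2 \left(-5\right)}{-45} = \left(-10\right) \left(- \frac{1}{45}\right) = \frac{2}{9}$)
$\left(19747 + 23888\right) \left(q{\left(27 \right)} + 2561\right) = \left(19747 + 23888\right) \left(\frac{2}{9} + 2561\right) = 43635 \cdot \frac{23051}{9} = \frac{335276795}{3}$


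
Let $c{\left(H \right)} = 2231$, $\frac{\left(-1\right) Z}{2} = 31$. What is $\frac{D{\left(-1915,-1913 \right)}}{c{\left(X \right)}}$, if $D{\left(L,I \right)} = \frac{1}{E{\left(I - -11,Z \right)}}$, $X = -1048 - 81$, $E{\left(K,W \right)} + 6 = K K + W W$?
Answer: $\frac{1}{8079437102} \approx 1.2377 \cdot 10^{-10}$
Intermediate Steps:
$Z = -62$ ($Z = \left(-2\right) 31 = -62$)
$E{\left(K,W \right)} = -6 + K^{2} + W^{2}$ ($E{\left(K,W \right)} = -6 + \left(K K + W W\right) = -6 + \left(K^{2} + W^{2}\right) = -6 + K^{2} + W^{2}$)
$X = -1129$ ($X = -1048 - 81 = -1129$)
$D{\left(L,I \right)} = \frac{1}{3838 + \left(11 + I\right)^{2}}$ ($D{\left(L,I \right)} = \frac{1}{-6 + \left(I - -11\right)^{2} + \left(-62\right)^{2}} = \frac{1}{-6 + \left(I + 11\right)^{2} + 3844} = \frac{1}{-6 + \left(11 + I\right)^{2} + 3844} = \frac{1}{3838 + \left(11 + I\right)^{2}}$)
$\frac{D{\left(-1915,-1913 \right)}}{c{\left(X \right)}} = \frac{1}{\left(3838 + \left(11 - 1913\right)^{2}\right) 2231} = \frac{1}{3838 + \left(-1902\right)^{2}} \cdot \frac{1}{2231} = \frac{1}{3838 + 3617604} \cdot \frac{1}{2231} = \frac{1}{3621442} \cdot \frac{1}{2231} = \frac{1}{8079437102}$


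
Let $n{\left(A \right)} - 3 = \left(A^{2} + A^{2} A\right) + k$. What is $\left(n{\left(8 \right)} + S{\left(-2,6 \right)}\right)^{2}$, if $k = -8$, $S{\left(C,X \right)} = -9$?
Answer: $315844$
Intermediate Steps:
$n{\left(A \right)} = -5 + A^{2} + A^{3}$ ($n{\left(A \right)} = 3 - \left(8 - A^{2} - A^{2} A\right) = 3 - \left(8 - A^{2} - A^{3}\right) = 3 + \left(-8 + A^{2} + A^{3}\right) = -5 + A^{2} + A^{3}$)
$\left(n{\left(8 \right)} + S{\left(-2,6 \right)}\right)^{2} = \left(\left(-5 + 8^{2} + 8^{3}\right) - 9\right)^{2} = \left(\left(-5 + 64 + 512\right) - 9\right)^{2} = \left(571 - 9\right)^{2} = 562^{2} = 315844$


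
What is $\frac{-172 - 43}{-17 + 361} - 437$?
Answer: $- \frac{3501}{8} \approx -437.63$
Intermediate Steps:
$\frac{-172 - 43}{-17 + 361} - 437 = - \frac{215}{344} - 437 = \left(-215\right) \frac{1}{344} - 437 = - \frac{5}{8} - 437 = - \frac{3501}{8}$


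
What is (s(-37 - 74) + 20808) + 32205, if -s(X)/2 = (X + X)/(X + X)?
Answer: 53011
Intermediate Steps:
s(X) = -2 (s(X) = -2*(X + X)/(X + X) = -2*2*X/(2*X) = -2*2*X*1/(2*X) = -2*1 = -2)
(s(-37 - 74) + 20808) + 32205 = (-2 + 20808) + 32205 = 20806 + 32205 = 53011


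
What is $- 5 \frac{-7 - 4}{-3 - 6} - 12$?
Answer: $- \frac{163}{9} \approx -18.111$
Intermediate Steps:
$- 5 \frac{-7 - 4}{-3 - 6} - 12 = - 5 \left(- \frac{11}{-9}\right) - 12 = - 5 \left(\left(-11\right) \left(- \frac{1}{9}\right)\right) - 12 = \left(-5\right) \frac{11}{9} - 12 = - \frac{55}{9} - 12 = - \frac{163}{9}$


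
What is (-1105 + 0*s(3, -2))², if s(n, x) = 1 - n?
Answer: 1221025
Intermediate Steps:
(-1105 + 0*s(3, -2))² = (-1105 + 0*(1 - 1*3))² = (-1105 + 0*(1 - 3))² = (-1105 + 0*(-2))² = (-1105 + 0)² = (-1105)² = 1221025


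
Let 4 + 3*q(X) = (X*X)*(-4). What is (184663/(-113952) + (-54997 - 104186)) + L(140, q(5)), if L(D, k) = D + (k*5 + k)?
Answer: -18147154615/113952 ≈ -1.5925e+5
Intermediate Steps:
q(X) = -4/3 - 4*X**2/3 (q(X) = -4/3 + ((X*X)*(-4))/3 = -4/3 + (X**2*(-4))/3 = -4/3 + (-4*X**2)/3 = -4/3 - 4*X**2/3)
L(D, k) = D + 6*k (L(D, k) = D + (5*k + k) = D + 6*k)
(184663/(-113952) + (-54997 - 104186)) + L(140, q(5)) = (184663/(-113952) + (-54997 - 104186)) + (140 + 6*(-4/3 - 4/3*5**2)) = (184663*(-1/113952) - 159183) + (140 + 6*(-4/3 - 4/3*25)) = (-184663/113952 - 159183) + (140 + 6*(-4/3 - 100/3)) = -18139405879/113952 + (140 + 6*(-104/3)) = -18139405879/113952 + (140 - 208) = -18139405879/113952 - 68 = -18147154615/113952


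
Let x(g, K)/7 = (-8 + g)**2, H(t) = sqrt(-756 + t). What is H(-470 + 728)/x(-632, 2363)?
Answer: I*sqrt(498)/2867200 ≈ 7.7832e-6*I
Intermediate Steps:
x(g, K) = 7*(-8 + g)**2
H(-470 + 728)/x(-632, 2363) = sqrt(-756 + (-470 + 728))/((7*(-8 - 632)**2)) = sqrt(-756 + 258)/((7*(-640)**2)) = sqrt(-498)/((7*409600)) = (I*sqrt(498))/2867200 = (I*sqrt(498))*(1/2867200) = I*sqrt(498)/2867200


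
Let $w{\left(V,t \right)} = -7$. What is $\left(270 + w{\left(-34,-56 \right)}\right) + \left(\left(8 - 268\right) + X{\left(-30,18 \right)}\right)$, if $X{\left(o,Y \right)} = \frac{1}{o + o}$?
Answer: $\frac{179}{60} \approx 2.9833$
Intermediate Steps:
$X{\left(o,Y \right)} = \frac{1}{2 o}$
$\left(270 + w{\left(-34,-56 \right)}\right) + \left(\left(8 - 268\right) + X{\left(-30,18 \right)}\right) = \left(270 - 7\right) + \left(\left(8 - 268\right) + \frac{1}{2 \left(-30\right)}\right) = 263 + \left(-260 + \frac{1}{2} \left(- \frac{1}{30}\right)\right) = 263 - \frac{15601}{60} = \frac{179}{60}$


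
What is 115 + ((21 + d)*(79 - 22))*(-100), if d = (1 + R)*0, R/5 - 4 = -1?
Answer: -119585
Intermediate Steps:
R = 15 (R = 20 + 5*(-1) = 20 - 5 = 15)
d = 0 (d = (1 + 15)*0 = 16*0 = 0)
115 + ((21 + d)*(79 - 22))*(-100) = 115 + ((21 + 0)*(79 - 22))*(-100) = 115 + (21*57)*(-100) = 115 + 1197*(-100) = 115 - 119700 = -119585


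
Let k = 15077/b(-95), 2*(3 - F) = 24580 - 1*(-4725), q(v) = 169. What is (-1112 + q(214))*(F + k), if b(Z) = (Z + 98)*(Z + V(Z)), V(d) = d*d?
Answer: 185037830702/13395 ≈ 1.3814e+7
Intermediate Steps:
V(d) = d²
F = -29299/2 (F = 3 - (24580 - 1*(-4725))/2 = 3 - (24580 + 4725)/2 = 3 - ½*29305 = 3 - 29305/2 = -29299/2 ≈ -14650.)
b(Z) = (98 + Z)*(Z + Z²) (b(Z) = (Z + 98)*(Z + Z²) = (98 + Z)*(Z + Z²))
k = 15077/26790 (k = 15077/((-95*(98 + (-95)² + 99*(-95)))) = 15077/((-95*(98 + 9025 - 9405))) = 15077/((-95*(-282))) = 15077/26790 ≈ 0.56278)
(-1112 + q(214))*(F + k) = (-1112 + 169)*(-29299/2 + 15077/26790) = -943*(-196222514/13395) = 185037830702/13395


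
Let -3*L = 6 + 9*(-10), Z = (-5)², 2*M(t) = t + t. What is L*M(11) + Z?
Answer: 333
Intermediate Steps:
M(t) = t (M(t) = (t + t)/2 = (2*t)/2 = t)
Z = 25
L = 28 (L = -(6 + 9*(-10))/3 = -(6 - 90)/3 = -⅓*(-84) = 28)
L*M(11) + Z = 28*11 + 25 = 308 + 25 = 333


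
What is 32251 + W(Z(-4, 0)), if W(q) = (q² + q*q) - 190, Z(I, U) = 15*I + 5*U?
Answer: 39261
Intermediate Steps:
Z(I, U) = 5*U + 15*I
W(q) = -190 + 2*q² (W(q) = (q² + q²) - 190 = 2*q² - 190 = -190 + 2*q²)
32251 + W(Z(-4, 0)) = 32251 + (-190 + 2*(5*0 + 15*(-4))²) = 32251 + (-190 + 2*(0 - 60)²) = 32251 + (-190 + 2*(-60)²) = 32251 + (-190 + 2*3600) = 32251 + (-190 + 7200) = 32251 + 7010 = 39261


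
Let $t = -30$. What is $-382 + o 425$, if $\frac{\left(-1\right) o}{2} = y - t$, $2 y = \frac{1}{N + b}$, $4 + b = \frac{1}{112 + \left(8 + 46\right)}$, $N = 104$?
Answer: $- \frac{429737632}{16601} \approx -25886.0$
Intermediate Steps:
$b = - \frac{663}{166}$ ($b = -4 + \frac{1}{112 + \left(8 + 46\right)} = -4 + \frac{1}{112 + 54} = -4 + \frac{1}{166} = - \frac{663}{166} \approx -3.994$)
$y = \frac{83}{16601}$ ($y = \frac{1}{2 \left(104 - \frac{663}{166}\right)} = \frac{1}{2 \cdot \frac{16601}{166}} = \frac{1}{2} \cdot \frac{166}{16601} = \frac{83}{16601} \approx 0.0049997$)
$o = - \frac{996226}{16601}$ ($o = - 2 \left(\frac{83}{16601} - -30\right) = - 2 \left(\frac{83}{16601} + 30\right) = \left(-2\right) \frac{498113}{16601} = - \frac{996226}{16601} \approx -60.01$)
$-382 + o 425 = -382 - \frac{423396050}{16601} = - \frac{429737632}{16601}$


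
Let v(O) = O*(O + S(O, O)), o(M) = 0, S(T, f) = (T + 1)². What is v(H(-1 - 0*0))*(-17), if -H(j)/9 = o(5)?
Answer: 0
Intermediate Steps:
S(T, f) = (1 + T)²
H(j) = 0 (H(j) = -9*0 = 0)
v(O) = O*(O + (1 + O)²)
v(H(-1 - 0*0))*(-17) = (0*(0 + (1 + 0)²))*(-17) = (0*(0 + 1²))*(-17) = (0*(0 + 1))*(-17) = (0*1)*(-17) = 0*(-17) = 0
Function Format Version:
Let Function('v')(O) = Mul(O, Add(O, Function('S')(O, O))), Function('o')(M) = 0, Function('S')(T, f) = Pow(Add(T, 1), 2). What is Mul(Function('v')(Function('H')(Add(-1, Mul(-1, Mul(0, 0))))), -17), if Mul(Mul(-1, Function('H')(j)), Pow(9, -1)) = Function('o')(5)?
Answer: 0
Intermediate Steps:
Function('S')(T, f) = Pow(Add(1, T), 2)
Function('H')(j) = 0 (Function('H')(j) = Mul(-9, 0) = 0)
Function('v')(O) = Mul(O, Add(O, Pow(Add(1, O), 2)))
Mul(Function('v')(Function('H')(Add(-1, Mul(-1, Mul(0, 0))))), -17) = Mul(Mul(0, Add(0, Pow(Add(1, 0), 2))), -17) = Mul(Mul(0, Add(0, Pow(1, 2))), -17) = Mul(Mul(0, Add(0, 1)), -17) = Mul(Mul(0, 1), -17) = Mul(0, -17) = 0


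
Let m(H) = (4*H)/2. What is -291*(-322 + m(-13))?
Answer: 101268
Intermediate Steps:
m(H) = 2*H (m(H) = (4*H)*(1/2) = 2*H)
-291*(-322 + m(-13)) = -291*(-322 + 2*(-13)) = -291*(-322 - 26) = -291*(-348) = 101268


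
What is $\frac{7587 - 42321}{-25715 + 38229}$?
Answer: $- \frac{17367}{6257} \approx -2.7756$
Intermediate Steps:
$\frac{7587 - 42321}{-25715 + 38229} = \frac{7587 - 42321}{12514} = \left(7587 - 42321\right) \frac{1}{12514} = \left(-34734\right) \frac{1}{12514} = - \frac{17367}{6257}$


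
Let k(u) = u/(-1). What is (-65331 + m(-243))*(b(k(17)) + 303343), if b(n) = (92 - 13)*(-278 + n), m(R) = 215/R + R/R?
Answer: -1481905555130/81 ≈ -1.8295e+10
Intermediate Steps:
k(u) = -u (k(u) = u*(-1) = -u)
m(R) = 1 + 215/R (m(R) = 215/R + 1 = 1 + 215/R)
b(n) = -21962 + 79*n (b(n) = 79*(-278 + n) = -21962 + 79*n)
(-65331 + m(-243))*(b(k(17)) + 303343) = (-65331 + (215 - 243)/(-243))*((-21962 + 79*(-1*17)) + 303343) = (-65331 - 1/243*(-28))*((-21962 + 79*(-17)) + 303343) = (-65331 + 28/243)*((-21962 - 1343) + 303343) = -15875405*(-23305 + 303343)/243 = -15875405/243*280038 = -1481905555130/81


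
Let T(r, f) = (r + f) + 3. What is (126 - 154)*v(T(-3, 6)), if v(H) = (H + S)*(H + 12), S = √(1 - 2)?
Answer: -3024 - 504*I ≈ -3024.0 - 504.0*I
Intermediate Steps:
S = I (S = √(-1) = I ≈ 1.0*I)
T(r, f) = 3 + f + r (T(r, f) = (f + r) + 3 = 3 + f + r)
v(H) = (12 + H)*(I + H) (v(H) = (H + I)*(H + 12) = (I + H)*(12 + H) = (12 + H)*(I + H))
(126 - 154)*v(T(-3, 6)) = (126 - 154)*((3 + 6 - 3)² + 12*I + (3 + 6 - 3)*(12 + I)) = -28*(6² + 12*I + 6*(12 + I)) = -28*(36 + 12*I + (72 + 6*I)) = -28*(108 + 18*I) = -3024 - 504*I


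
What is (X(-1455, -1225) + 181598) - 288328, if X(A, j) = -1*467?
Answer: -107197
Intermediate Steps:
X(A, j) = -467
(X(-1455, -1225) + 181598) - 288328 = (-467 + 181598) - 288328 = 181131 - 288328 = -107197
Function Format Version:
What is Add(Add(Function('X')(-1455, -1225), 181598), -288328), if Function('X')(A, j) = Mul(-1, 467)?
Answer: -107197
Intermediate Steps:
Function('X')(A, j) = -467
Add(Add(Function('X')(-1455, -1225), 181598), -288328) = Add(Add(-467, 181598), -288328) = Add(181131, -288328) = -107197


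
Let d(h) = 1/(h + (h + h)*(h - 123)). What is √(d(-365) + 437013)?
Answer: 4*√138365980599210/71175 ≈ 661.07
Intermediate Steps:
d(h) = 1/(h + 2*h*(-123 + h)) (d(h) = 1/(h + (2*h)*(-123 + h)) = 1/(h + 2*h*(-123 + h)))
√(d(-365) + 437013) = √(1/((-365)*(-245 + 2*(-365))) + 437013) = √(-1/(365*(-245 - 730)) + 437013) = √(-1/365/(-975) + 437013) = √(-1/365*(-1/975) + 437013) = √(1/355875 + 437013) = √(155522001376/355875) = 4*√138365980599210/71175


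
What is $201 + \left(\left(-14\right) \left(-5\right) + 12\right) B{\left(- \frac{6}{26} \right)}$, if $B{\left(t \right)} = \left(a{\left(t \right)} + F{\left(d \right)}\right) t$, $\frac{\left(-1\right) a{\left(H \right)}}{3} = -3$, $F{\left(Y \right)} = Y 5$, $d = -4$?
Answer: $\frac{5319}{13} \approx 409.15$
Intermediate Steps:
$F{\left(Y \right)} = 5 Y$
$a{\left(H \right)} = 9$ ($a{\left(H \right)} = \left(-3\right) \left(-3\right) = 9$)
$B{\left(t \right)} = - 11 t$ ($B{\left(t \right)} = \left(9 + 5 \left(-4\right)\right) t = \left(9 - 20\right) t = - 11 t$)
$201 + \left(\left(-14\right) \left(-5\right) + 12\right) B{\left(- \frac{6}{26} \right)} = 201 + \left(\left(-14\right) \left(-5\right) + 12\right) \left(- 11 \left(- \frac{6}{26}\right)\right) = 201 + \left(70 + 12\right) \left(- 11 \left(\left(-6\right) \frac{1}{26}\right)\right) = 201 + 82 \left(\left(-11\right) \left(- \frac{3}{13}\right)\right) = 201 + 82 \cdot \frac{33}{13} = 201 + \frac{2706}{13} = \frac{5319}{13}$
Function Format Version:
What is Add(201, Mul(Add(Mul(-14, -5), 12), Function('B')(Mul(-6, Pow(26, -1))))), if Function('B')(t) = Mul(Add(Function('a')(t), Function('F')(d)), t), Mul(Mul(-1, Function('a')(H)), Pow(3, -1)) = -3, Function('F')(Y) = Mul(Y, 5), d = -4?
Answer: Rational(5319, 13) ≈ 409.15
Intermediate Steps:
Function('F')(Y) = Mul(5, Y)
Function('a')(H) = 9 (Function('a')(H) = Mul(-3, -3) = 9)
Function('B')(t) = Mul(-11, t) (Function('B')(t) = Mul(Add(9, Mul(5, -4)), t) = Mul(Add(9, -20), t) = Mul(-11, t))
Add(201, Mul(Add(Mul(-14, -5), 12), Function('B')(Mul(-6, Pow(26, -1))))) = Add(201, Mul(Add(Mul(-14, -5), 12), Mul(-11, Mul(-6, Pow(26, -1))))) = Add(201, Mul(Add(70, 12), Mul(-11, Mul(-6, Rational(1, 26))))) = Add(201, Mul(82, Mul(-11, Rational(-3, 13)))) = Add(201, Mul(82, Rational(33, 13))) = Add(201, Rational(2706, 13)) = Rational(5319, 13)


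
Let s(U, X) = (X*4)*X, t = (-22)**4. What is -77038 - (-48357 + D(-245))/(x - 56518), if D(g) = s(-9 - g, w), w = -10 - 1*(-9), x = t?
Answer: -13692531691/177738 ≈ -77038.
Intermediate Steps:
t = 234256
x = 234256
w = -1 (w = -10 + 9 = -1)
s(U, X) = 4*X**2 (s(U, X) = (4*X)*X = 4*X**2)
D(g) = 4 (D(g) = 4*(-1)**2 = 4*1 = 4)
-77038 - (-48357 + D(-245))/(x - 56518) = -77038 - (-48357 + 4)/(234256 - 56518) = -77038 - (-48353)/177738 = -77038 - 1*(-48353/177738) = -77038 + 48353/177738 = -13692531691/177738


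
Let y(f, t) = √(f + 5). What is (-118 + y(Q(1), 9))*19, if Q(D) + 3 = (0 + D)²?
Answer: -2242 + 19*√3 ≈ -2209.1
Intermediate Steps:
Q(D) = -3 + D² (Q(D) = -3 + (0 + D)² = -3 + D²)
y(f, t) = √(5 + f)
(-118 + y(Q(1), 9))*19 = (-118 + √(5 + (-3 + 1²)))*19 = (-118 + √(5 + (-3 + 1)))*19 = (-118 + √(5 - 2))*19 = (-118 + √3)*19 = -2242 + 19*√3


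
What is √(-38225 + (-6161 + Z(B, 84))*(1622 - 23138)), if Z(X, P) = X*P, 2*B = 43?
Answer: √93663955 ≈ 9678.0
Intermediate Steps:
B = 43/2 (B = (½)*43 = 43/2 ≈ 21.500)
Z(X, P) = P*X
√(-38225 + (-6161 + Z(B, 84))*(1622 - 23138)) = √(-38225 + (-6161 + 84*(43/2))*(1622 - 23138)) = √(-38225 + (-6161 + 1806)*(-21516)) = √(-38225 - 4355*(-21516)) = √(-38225 + 93702180) = √93663955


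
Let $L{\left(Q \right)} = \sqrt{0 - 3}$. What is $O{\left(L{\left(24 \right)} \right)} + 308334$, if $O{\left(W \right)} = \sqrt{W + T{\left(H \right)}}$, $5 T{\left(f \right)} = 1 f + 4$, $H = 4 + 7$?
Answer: $308334 + \sqrt{3 + i \sqrt{3}} \approx 3.0834 \cdot 10^{5} + 0.48172 i$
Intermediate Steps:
$L{\left(Q \right)} = i \sqrt{3}$ ($L{\left(Q \right)} = \sqrt{-3} = i \sqrt{3}$)
$H = 11$
$T{\left(f \right)} = \frac{4}{5} + \frac{f}{5}$ ($T{\left(f \right)} = \frac{1 f + 4}{5} = \frac{f + 4}{5} = \frac{4 + f}{5} = \frac{4}{5} + \frac{f}{5}$)
$O{\left(W \right)} = \sqrt{3 + W}$ ($O{\left(W \right)} = \sqrt{W + \left(\frac{4}{5} + \frac{1}{5} \cdot 11\right)} = \sqrt{W + \left(\frac{4}{5} + \frac{11}{5}\right)} = \sqrt{W + 3} = \sqrt{3 + W}$)
$O{\left(L{\left(24 \right)} \right)} + 308334 = \sqrt{3 + i \sqrt{3}} + 308334 = 308334 + \sqrt{3 + i \sqrt{3}}$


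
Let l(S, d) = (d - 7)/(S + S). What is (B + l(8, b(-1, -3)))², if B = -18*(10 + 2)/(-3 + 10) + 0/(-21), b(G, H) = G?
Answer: 192721/196 ≈ 983.27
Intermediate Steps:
l(S, d) = (-7 + d)/(2*S) (l(S, d) = (-7 + d)/((2*S)) = (-7 + d)*(1/(2*S)) = (-7 + d)/(2*S))
B = -216/7 (B = -18/(7/12) + 0*(-1/21) = -18/(7*(1/12)) + 0 = -18/7/12 + 0 = -18*12/7 + 0 = -216/7 + 0 = -216/7 ≈ -30.857)
(B + l(8, b(-1, -3)))² = (-216/7 + (½)*(-7 - 1)/8)² = (-216/7 + (½)*(⅛)*(-8))² = (-216/7 - ½)² = (-439/14)² = 192721/196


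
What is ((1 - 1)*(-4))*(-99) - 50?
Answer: -50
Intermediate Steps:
((1 - 1)*(-4))*(-99) - 50 = (0*(-4))*(-99) - 50 = 0*(-99) - 50 = 0 - 50 = -50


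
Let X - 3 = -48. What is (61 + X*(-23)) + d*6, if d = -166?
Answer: 100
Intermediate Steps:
X = -45 (X = 3 - 48 = -45)
(61 + X*(-23)) + d*6 = (61 - 45*(-23)) - 166*6 = (61 + 1035) - 996 = 1096 - 996 = 100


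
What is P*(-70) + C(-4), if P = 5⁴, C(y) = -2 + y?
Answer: -43756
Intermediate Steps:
P = 625
P*(-70) + C(-4) = 625*(-70) + (-2 - 4) = -43750 - 6 = -43756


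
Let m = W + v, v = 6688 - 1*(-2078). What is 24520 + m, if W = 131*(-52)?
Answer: 26474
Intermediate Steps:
W = -6812
v = 8766 (v = 6688 + 2078 = 8766)
m = 1954 (m = -6812 + 8766 = 1954)
24520 + m = 24520 + 1954 = 26474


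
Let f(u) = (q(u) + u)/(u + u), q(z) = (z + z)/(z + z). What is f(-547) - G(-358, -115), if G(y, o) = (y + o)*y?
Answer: -92625425/547 ≈ -1.6933e+5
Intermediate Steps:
G(y, o) = y*(o + y) (G(y, o) = (o + y)*y = y*(o + y))
q(z) = 1 (q(z) = (2*z)/((2*z)) = (2*z)*(1/(2*z)) = 1)
f(u) = (1 + u)/(2*u) (f(u) = (1 + u)/(u + u) = (1 + u)/((2*u)) = (1 + u)*(1/(2*u)) = (1 + u)/(2*u))
f(-547) - G(-358, -115) = (½)*(1 - 547)/(-547) - (-358)*(-115 - 358) = (½)*(-1/547)*(-546) - (-358)*(-473) = 273/547 - 1*169334 = 273/547 - 169334 = -92625425/547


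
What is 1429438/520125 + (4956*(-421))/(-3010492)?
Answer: 1347134998249/391458037875 ≈ 3.4413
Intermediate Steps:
1429438/520125 + (4956*(-421))/(-3010492) = 1429438*(1/520125) - 2086476*(-1/3010492) = 1429438/520125 + 521619/752623 = 1347134998249/391458037875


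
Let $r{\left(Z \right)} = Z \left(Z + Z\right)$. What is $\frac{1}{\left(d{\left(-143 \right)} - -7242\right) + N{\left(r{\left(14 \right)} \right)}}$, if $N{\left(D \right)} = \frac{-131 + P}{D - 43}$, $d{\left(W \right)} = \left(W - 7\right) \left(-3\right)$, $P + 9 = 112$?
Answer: $\frac{349}{2684480} \approx 0.00013001$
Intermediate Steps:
$P = 103$ ($P = -9 + 112 = 103$)
$d{\left(W \right)} = 21 - 3 W$ ($d{\left(W \right)} = \left(-7 + W\right) \left(-3\right) = 21 - 3 W$)
$r{\left(Z \right)} = 2 Z^{2}$ ($r{\left(Z \right)} = Z 2 Z = 2 Z^{2}$)
$N{\left(D \right)} = - \frac{28}{-43 + D}$ ($N{\left(D \right)} = \frac{-131 + 103}{D - 43} = - \frac{28}{-43 + D}$)
$\frac{1}{\left(d{\left(-143 \right)} - -7242\right) + N{\left(r{\left(14 \right)} \right)}} = \frac{1}{\left(\left(21 - -429\right) - -7242\right) - \frac{28}{-43 + 2 \cdot 14^{2}}} = \frac{1}{\left(\left(21 + 429\right) + 7242\right) - \frac{28}{-43 + 2 \cdot 196}} = \frac{1}{\left(450 + 7242\right) - \frac{28}{-43 + 392}} = \frac{1}{7692 - \frac{28}{349}} = \frac{1}{\frac{2684480}{349}} = \frac{349}{2684480}$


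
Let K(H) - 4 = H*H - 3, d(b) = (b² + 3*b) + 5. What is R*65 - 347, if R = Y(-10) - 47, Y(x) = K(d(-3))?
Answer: -1712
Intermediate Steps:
d(b) = 5 + b² + 3*b
K(H) = 1 + H² (K(H) = 4 + (H*H - 3) = 4 + (H² - 3) = 4 + (-3 + H²) = 1 + H²)
Y(x) = 26 (Y(x) = 1 + (5 + (-3)² + 3*(-3))² = 1 + (5 + 9 - 9)² = 1 + 5² = 1 + 25 = 26)
R = -21 (R = 26 - 47 = -21)
R*65 - 347 = -21*65 - 347 = -1365 - 347 = -1712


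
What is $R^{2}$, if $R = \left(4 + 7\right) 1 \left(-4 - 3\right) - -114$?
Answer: $1369$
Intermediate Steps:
$R = 37$ ($R = 11 \cdot 1 \left(-7\right) + 114 = 11 \left(-7\right) + 114 = -77 + 114 = 37$)
$R^{2} = 37^{2} = 1369$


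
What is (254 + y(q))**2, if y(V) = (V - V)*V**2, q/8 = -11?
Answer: 64516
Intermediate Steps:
q = -88 (q = 8*(-11) = -88)
y(V) = 0 (y(V) = 0*V**2 = 0)
(254 + y(q))**2 = (254 + 0)**2 = 254**2 = 64516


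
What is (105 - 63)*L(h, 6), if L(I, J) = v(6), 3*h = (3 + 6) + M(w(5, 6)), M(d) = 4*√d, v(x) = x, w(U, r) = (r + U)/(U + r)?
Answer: 252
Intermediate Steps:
w(U, r) = 1 (w(U, r) = (U + r)/(U + r) = 1)
h = 13/3 (h = ((3 + 6) + 4*√1)/3 = (9 + 4*1)/3 = (9 + 4)/3 = (⅓)*13 = 13/3 ≈ 4.3333)
L(I, J) = 6
(105 - 63)*L(h, 6) = (105 - 63)*6 = 42*6 = 252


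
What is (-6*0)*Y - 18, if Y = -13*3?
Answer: -18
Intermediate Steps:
Y = -39
(-6*0)*Y - 18 = -6*0*(-39) - 18 = 0*(-39) - 18 = 0 - 18 = -18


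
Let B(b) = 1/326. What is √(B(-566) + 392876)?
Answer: √41753290102/326 ≈ 626.80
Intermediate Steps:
B(b) = 1/326
√(B(-566) + 392876) = √(1/326 + 392876) = √(128077577/326) = √41753290102/326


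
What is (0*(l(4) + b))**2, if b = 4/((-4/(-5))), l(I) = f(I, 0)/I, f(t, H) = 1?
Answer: 0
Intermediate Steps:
l(I) = 1/I
b = 5 (b = 4/((-4*(-1/5))) = 4/(4/5) = 4*(5/4) = 5)
(0*(l(4) + b))**2 = (0*(1/4 + 5))**2 = (0*(21/4))**2 = 0**2 = 0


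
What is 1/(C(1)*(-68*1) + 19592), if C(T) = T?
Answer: 1/19524 ≈ 5.1219e-5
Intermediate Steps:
1/(C(1)*(-68*1) + 19592) = 1/(1*(-68*1) + 19592) = 1/(1*(-68) + 19592) = 1/(-68 + 19592) = 1/19524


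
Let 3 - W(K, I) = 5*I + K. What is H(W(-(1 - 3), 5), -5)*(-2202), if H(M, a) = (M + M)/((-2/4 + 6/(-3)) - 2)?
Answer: -23488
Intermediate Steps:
W(K, I) = 3 - K - 5*I (W(K, I) = 3 - (5*I + K) = 3 - (K + 5*I) = 3 + (-K - 5*I) = 3 - K - 5*I)
H(M, a) = -4*M/9 (H(M, a) = (2*M)/((-2*1/4 + 6*(-1/3)) - 2) = (2*M)/((-1/2 - 2) - 2) = (2*M)/(-5/2 - 2) = (2*M)/(-9/2) = (2*M)*(-2/9) = -4*M/9)
H(W(-(1 - 3), 5), -5)*(-2202) = -4*(3 - (-1)*(1 - 3) - 5*5)/9*(-2202) = -4*(3 - (-1)*(-2) - 25)/9*(-2202) = -4*(3 - 1*2 - 25)/9*(-2202) = -4*(3 - 2 - 25)/9*(-2202) = -4/9*(-24)*(-2202) = (32/3)*(-2202) = -23488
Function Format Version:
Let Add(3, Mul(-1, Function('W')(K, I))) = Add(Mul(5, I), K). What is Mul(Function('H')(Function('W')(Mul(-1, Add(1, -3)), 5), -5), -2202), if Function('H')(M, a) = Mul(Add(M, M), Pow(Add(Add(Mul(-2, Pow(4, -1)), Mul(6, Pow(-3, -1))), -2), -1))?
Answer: -23488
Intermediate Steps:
Function('W')(K, I) = Add(3, Mul(-1, K), Mul(-5, I)) (Function('W')(K, I) = Add(3, Mul(-1, Add(Mul(5, I), K))) = Add(3, Mul(-1, Add(K, Mul(5, I)))) = Add(3, Add(Mul(-1, K), Mul(-5, I))) = Add(3, Mul(-1, K), Mul(-5, I)))
Function('H')(M, a) = Mul(Rational(-4, 9), M) (Function('H')(M, a) = Mul(Mul(2, M), Pow(Add(Add(Mul(-2, Rational(1, 4)), Mul(6, Rational(-1, 3))), -2), -1)) = Mul(Mul(2, M), Pow(Add(Add(Rational(-1, 2), -2), -2), -1)) = Mul(Mul(2, M), Pow(Add(Rational(-5, 2), -2), -1)) = Mul(Mul(2, M), Pow(Rational(-9, 2), -1)) = Mul(Mul(2, M), Rational(-2, 9)) = Mul(Rational(-4, 9), M))
Mul(Function('H')(Function('W')(Mul(-1, Add(1, -3)), 5), -5), -2202) = Mul(Mul(Rational(-4, 9), Add(3, Mul(-1, Mul(-1, Add(1, -3))), Mul(-5, 5))), -2202) = Mul(Mul(Rational(-4, 9), Add(3, Mul(-1, Mul(-1, -2)), -25)), -2202) = Mul(Mul(Rational(-4, 9), Add(3, Mul(-1, 2), -25)), -2202) = Mul(Mul(Rational(-4, 9), Add(3, -2, -25)), -2202) = Mul(Mul(Rational(-4, 9), -24), -2202) = Mul(Rational(32, 3), -2202) = -23488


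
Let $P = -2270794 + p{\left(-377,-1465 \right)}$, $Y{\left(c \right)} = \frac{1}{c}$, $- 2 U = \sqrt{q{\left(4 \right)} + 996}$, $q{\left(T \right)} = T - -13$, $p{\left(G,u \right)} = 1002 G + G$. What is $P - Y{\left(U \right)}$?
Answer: $-2648925 + \frac{2 \sqrt{1013}}{1013} \approx -2.6489 \cdot 10^{6}$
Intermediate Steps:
$p{\left(G,u \right)} = 1003 G$
$q{\left(T \right)} = 13 + T$ ($q{\left(T \right)} = T + 13 = 13 + T$)
$U = - \frac{\sqrt{1013}}{2}$ ($U = - \frac{\sqrt{\left(13 + 4\right) + 996}}{2} = - \frac{\sqrt{17 + 996}}{2} = - \frac{\sqrt{1013}}{2} \approx -15.914$)
$P = -2648925$ ($P = -2270794 + 1003 \left(-377\right) = -2270794 - 378131 = -2648925$)
$P - Y{\left(U \right)} = -2648925 - \frac{1}{\left(- \frac{1}{2}\right) \sqrt{1013}} = -2648925 - - \frac{2 \sqrt{1013}}{1013} = -2648925 + \frac{2 \sqrt{1013}}{1013}$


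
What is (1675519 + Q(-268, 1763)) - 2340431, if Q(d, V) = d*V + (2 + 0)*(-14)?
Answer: -1137424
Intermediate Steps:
Q(d, V) = -28 + V*d (Q(d, V) = V*d + 2*(-14) = V*d - 28 = -28 + V*d)
(1675519 + Q(-268, 1763)) - 2340431 = (1675519 + (-28 + 1763*(-268))) - 2340431 = (1675519 + (-28 - 472484)) - 2340431 = (1675519 - 472512) - 2340431 = 1203007 - 2340431 = -1137424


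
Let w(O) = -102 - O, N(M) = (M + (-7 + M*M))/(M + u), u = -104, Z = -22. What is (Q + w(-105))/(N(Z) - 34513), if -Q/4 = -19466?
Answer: -1401606/621299 ≈ -2.2559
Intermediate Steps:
Q = 77864 (Q = -4*(-19466) = 77864)
N(M) = (-7 + M + M**2)/(-104 + M) (N(M) = (M + (-7 + M*M))/(M - 104) = (M + (-7 + M**2))/(-104 + M) = (-7 + M + M**2)/(-104 + M))
(Q + w(-105))/(N(Z) - 34513) = (77864 + (-102 - 1*(-105)))/((-7 - 22 + (-22)**2)/(-104 - 22) - 34513) = (77864 + (-102 + 105))/((-7 - 22 + 484)/(-126) - 34513) = (77864 + 3)/(-1/126*455 - 34513) = 77867/(-65/18 - 34513) = 77867/(-621299/18) = 77867*(-18/621299) = -1401606/621299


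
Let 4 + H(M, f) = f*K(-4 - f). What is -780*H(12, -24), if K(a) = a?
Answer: 377520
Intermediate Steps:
H(M, f) = -4 + f*(-4 - f)
-780*H(12, -24) = -780*(-4 - 1*(-24)*(4 - 24)) = -780*(-4 - 1*(-24)*(-20)) = -780*(-4 - 480) = -780*(-484) = 377520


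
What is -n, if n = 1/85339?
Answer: -1/85339 ≈ -1.1718e-5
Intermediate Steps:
n = 1/85339 ≈ 1.1718e-5
-n = -1*1/85339 = -1/85339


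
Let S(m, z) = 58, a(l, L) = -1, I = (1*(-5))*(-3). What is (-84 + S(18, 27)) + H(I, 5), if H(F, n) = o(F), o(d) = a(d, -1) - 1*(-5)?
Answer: -22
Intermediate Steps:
I = 15 (I = -5*(-3) = 15)
o(d) = 4 (o(d) = -1 - 1*(-5) = -1 + 5 = 4)
H(F, n) = 4
(-84 + S(18, 27)) + H(I, 5) = (-84 + 58) + 4 = -26 + 4 = -22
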